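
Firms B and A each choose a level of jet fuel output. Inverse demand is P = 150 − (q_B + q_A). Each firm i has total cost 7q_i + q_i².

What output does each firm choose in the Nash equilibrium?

Firm B's profit: π = q_B(150 − (q_B + q_A)) − 7q_B − q_B².
∂π/∂q_B = 143 − 4q_B − q_A = 0, so q_B = 35.75 − 0.25q_A.
By symmetry q_A = q_B; substituting into the reaction function, 1.25q_B = 35.75 and q_B = 28.6.

28.6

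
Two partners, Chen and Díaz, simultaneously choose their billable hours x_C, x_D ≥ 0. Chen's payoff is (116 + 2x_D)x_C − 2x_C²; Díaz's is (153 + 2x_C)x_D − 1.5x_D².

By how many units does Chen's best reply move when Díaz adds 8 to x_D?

Expanding Chen's payoff: 116x_C + 2x_Dx_C − 2x_C².
∂π/∂x_C = 116 + 2x_D − 4x_C = 0, so x_C = 29 + 0.5x_D.
The reaction-function slope is 0.5, so an 8-unit rise in x_D moves x_C by 0.5 × 8 = 4. Chen's best response rises — the actions are strategic complements.

4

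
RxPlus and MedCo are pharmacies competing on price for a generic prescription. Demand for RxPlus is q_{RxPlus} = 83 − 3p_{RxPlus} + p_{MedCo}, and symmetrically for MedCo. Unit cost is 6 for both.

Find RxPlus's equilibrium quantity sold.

RxPlus's profit: π = (p_{RxPlus} − 6)(83 − 3p_{RxPlus} + p_{MedCo}).
∂π/∂p_{RxPlus} = 101 − 6p_{RxPlus} + p_{MedCo} = 0 ⇒ p_{RxPlus} = 101/6 + (1/6)p_{MedCo}.
Setting p_{RxPlus} = p_{MedCo} in the reaction function: p_{RxPlus} = 101/6 + (1/6)p_{RxPlus}, so p_{RxPlus} = (101/6) / (5/6) = 20.2.
q_{RxPlus} = 83 − 3·20.2 + 20.2 = 42.6.

42.6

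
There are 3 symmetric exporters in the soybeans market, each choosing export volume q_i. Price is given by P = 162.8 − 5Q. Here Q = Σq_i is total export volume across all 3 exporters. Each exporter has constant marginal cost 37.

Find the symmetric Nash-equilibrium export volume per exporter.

6.29

A representative exporter's profit is π_i = q_i(162.8 − 5Q) − 37q_i, with Q = q_i + Σ_{j≠i} q_j.
First-order condition: 125.8 − 10q_i − 5Σ_{j≠i} q_j = 0.
Imposing symmetry (q_j = q for all j) turns Σ_{j≠i} q_j into 2q, so 125.8 = 20q and q = 6.29.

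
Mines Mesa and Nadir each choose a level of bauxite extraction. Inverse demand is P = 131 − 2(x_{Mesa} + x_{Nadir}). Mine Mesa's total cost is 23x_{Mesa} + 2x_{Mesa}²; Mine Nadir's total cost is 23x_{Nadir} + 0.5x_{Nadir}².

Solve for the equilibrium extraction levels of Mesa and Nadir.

9, 18

Mine Mesa's profit: π = x_{Mesa}(131 − 2(x_{Mesa} + x_{Nadir})) − 23x_{Mesa} − 2x_{Mesa}².
∂π/∂x_{Mesa} = 108 − 8x_{Mesa} − 2x_{Nadir} = 0, so x_{Mesa} = 13.5 − 0.25x_{Nadir}.
For Nadir: ∂π/∂x_{Nadir} = 108 − 5x_{Nadir} − 2x_{Mesa} = 0 ⇒ x_{Nadir} = 21.6 − 0.4x_{Mesa}.
Solving the two reaction functions simultaneously: (1 − (−0.25)(−0.4))x_{Mesa} = 13.5 − 0.25·21.6, so 0.9x_{Mesa} = 8.1 and x_{Mesa} = 9.
Then x_{Nadir} = 21.6 − 0.4·9 = 18.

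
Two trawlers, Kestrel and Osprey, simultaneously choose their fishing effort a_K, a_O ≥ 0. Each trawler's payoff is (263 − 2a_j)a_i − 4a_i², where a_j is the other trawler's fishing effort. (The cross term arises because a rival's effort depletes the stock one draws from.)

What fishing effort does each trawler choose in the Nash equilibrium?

Kestrel's payoff is (263 − 2a_O)a_K − 4a_K².
∂π/∂a_K = 263 − 2a_O − 8a_K = 0, so a_K = 32.875 − 0.25a_O.
By symmetry a_O = a_K; substituting into the reaction function, 1.25a_K = 32.875 and a_K = 26.3.

26.3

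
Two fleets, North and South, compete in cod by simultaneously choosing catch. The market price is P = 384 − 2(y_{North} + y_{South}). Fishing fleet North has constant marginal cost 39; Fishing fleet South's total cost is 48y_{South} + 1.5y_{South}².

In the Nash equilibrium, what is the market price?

184.25

Fishing fleet North's profit: π = y_{North}(384 − 2(y_{North} + y_{South})) − 39y_{North}.
∂π/∂y_{North} = 345 − 4y_{North} − 2y_{South} = 0, so y_{North} = 86.25 − 0.5y_{South}.
For South: ∂π/∂y_{South} = 336 − 7y_{South} − 2y_{North} = 0 ⇒ y_{South} = 48 − (2/7)y_{North}.
Solving the two reaction functions simultaneously: (1 − (−0.5)(−2/7))y_{North} = 86.25 − 0.5·48, so (6/7)y_{North} = 62.25 and y_{North} = 72.625.
Then y_{South} = 48 − (2/7)·72.625 = 27.25.
Equilibrium price: P = 384 − 2·99.875 = 184.25.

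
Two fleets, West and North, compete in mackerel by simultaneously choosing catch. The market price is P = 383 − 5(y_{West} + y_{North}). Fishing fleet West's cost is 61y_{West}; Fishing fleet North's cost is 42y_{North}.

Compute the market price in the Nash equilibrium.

162

Fishing fleet West's profit: π = y_{West}(383 − 5(y_{West} + y_{North})) − 61y_{West}.
∂π/∂y_{West} = 322 − 10y_{West} − 5y_{North} = 0, so y_{West} = 32.2 − 0.5y_{North}.
By the same steps for North: y_{North} = 34.1 − 0.5y_{West}.
Solving the two reaction functions simultaneously: (1 − (−0.5)(−0.5))y_{West} = 32.2 − 0.5·34.1, so 0.75y_{West} = 15.15 and y_{West} = 20.2.
Then y_{North} = 34.1 − 0.5·20.2 = 24.
Equilibrium price: P = 383 − 5·44.2 = 162.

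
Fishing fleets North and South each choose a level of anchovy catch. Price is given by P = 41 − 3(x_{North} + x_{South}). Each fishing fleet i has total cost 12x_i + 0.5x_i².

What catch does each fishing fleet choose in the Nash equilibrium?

Fishing fleet North's profit: π = x_{North}(41 − 3(x_{North} + x_{South})) − 12x_{North} − 0.5x_{North}².
∂π/∂x_{North} = 29 − 7x_{North} − 3x_{South} = 0, so x_{North} = 29/7 − (3/7)x_{South}.
By symmetry x_{South} = x_{North}; substituting into the reaction function, (10/7)x_{North} = 29/7 and x_{North} = 2.9.

2.9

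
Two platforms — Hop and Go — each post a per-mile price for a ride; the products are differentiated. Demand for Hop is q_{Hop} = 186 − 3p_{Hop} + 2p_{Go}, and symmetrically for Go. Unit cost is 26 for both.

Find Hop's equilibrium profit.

Hop's profit: π = (p_{Hop} − 26)(186 − 3p_{Hop} + 2p_{Go}).
∂π/∂p_{Hop} = 264 − 6p_{Hop} + 2p_{Go} = 0 ⇒ p_{Hop} = 44 + (1/3)p_{Go}.
The game is symmetric, so in equilibrium p_{Go} = p_{Hop}: the reaction function gives (2/3)p_{Hop} = 44, hence p_{Hop} = 66.
q_{Hop} = 186 − 3·66 + 2·66 = 120.
Profit = (66 − 26)·120 = 4800.

4800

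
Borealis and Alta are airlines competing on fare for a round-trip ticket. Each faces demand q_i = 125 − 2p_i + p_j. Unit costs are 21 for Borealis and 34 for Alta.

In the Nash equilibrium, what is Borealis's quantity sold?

Borealis's profit: π = (p_{Borealis} − 21)(125 − 2p_{Borealis} + p_{Alta}).
∂π/∂p_{Borealis} = 167 − 4p_{Borealis} + p_{Alta} = 0 ⇒ p_{Borealis} = 41.75 + 0.25p_{Alta}.
Similarly p_{Alta} = 48.25 + 0.25p_{Borealis}.
Plugging p_{Alta} into Borealis's best response: p_{Borealis} = 41.75 + 0.25(48.25 + 0.25p_{Borealis}) ⇒ 0.9375p_{Borealis} = 53.8125, so p_{Borealis} = 57.4.
Then p_{Alta} = 48.25 + 0.25·57.4 = 62.6.
q_{Borealis} = 125 − 2·57.4 + 62.6 = 72.8.

72.8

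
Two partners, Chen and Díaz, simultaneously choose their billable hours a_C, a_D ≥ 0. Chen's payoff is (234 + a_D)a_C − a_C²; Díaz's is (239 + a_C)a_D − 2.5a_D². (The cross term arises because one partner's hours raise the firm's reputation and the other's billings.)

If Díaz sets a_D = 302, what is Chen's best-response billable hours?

268

Expanding Chen's payoff: 234a_C + a_Da_C − a_C².
∂π/∂a_C = 234 + a_D − 2a_C = 0, so a_C = 117 + 0.5a_D.
At a_D = 302: a_C = 117 + 0.5·302 = 268.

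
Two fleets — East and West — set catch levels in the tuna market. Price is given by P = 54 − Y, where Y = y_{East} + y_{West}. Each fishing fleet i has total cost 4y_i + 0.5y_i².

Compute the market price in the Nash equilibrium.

Fishing fleet East's profit: π = y_{East}(54 − (y_{East} + y_{West})) − 4y_{East} − 0.5y_{East}².
∂π/∂y_{East} = 50 − 3y_{East} − y_{West} = 0, so y_{East} = 50/3 − (1/3)y_{West}.
By symmetry y_{West} = y_{East}; substituting into the reaction function, (4/3)y_{East} = 50/3 and y_{East} = 12.5.
Equilibrium price: P = 54 − 25 = 29.

29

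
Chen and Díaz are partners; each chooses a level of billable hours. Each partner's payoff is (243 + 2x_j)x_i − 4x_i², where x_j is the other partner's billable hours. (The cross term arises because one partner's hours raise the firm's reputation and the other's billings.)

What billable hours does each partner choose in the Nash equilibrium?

Chen's payoff is (243 + 2x_D)x_C − 4x_C².
∂π/∂x_C = 243 + 2x_D − 8x_C = 0, so x_C = 30.375 + 0.25x_D.
Setting x_C = x_D in the reaction function: x_C = 30.375 + 0.25x_C, so x_C = 30.375 / 0.75 = 40.5.

40.5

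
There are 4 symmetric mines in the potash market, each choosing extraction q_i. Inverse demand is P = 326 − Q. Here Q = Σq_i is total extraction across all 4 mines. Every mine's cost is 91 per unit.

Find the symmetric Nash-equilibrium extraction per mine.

47

A representative mine's profit is π_i = q_i(326 − Q) − 91q_i, with Q = q_i + Σ_{j≠i} q_j.
First-order condition: 235 − 2q_i − Σ_{j≠i} q_j = 0.
Imposing symmetry (q_j = q for all j) turns Σ_{j≠i} q_j into 3q, so 235 = 5q and q = 47.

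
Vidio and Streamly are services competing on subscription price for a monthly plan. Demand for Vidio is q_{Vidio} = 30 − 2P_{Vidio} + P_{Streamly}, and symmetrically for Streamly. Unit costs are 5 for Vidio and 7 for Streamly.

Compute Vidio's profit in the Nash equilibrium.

147.92

Vidio's profit: π = (P_{Vidio} − 5)(30 − 2P_{Vidio} + P_{Streamly}).
∂π/∂P_{Vidio} = 40 − 4P_{Vidio} + P_{Streamly} = 0 ⇒ P_{Vidio} = 10 + 0.25P_{Streamly}.
Similarly P_{Streamly} = 11 + 0.25P_{Vidio}.
Solving the two reaction functions simultaneously: (1 − (0.25)(0.25))P_{Vidio} = 10 + 0.25·11, so 0.9375P_{Vidio} = 12.75 and P_{Vidio} = 13.6.
Then P_{Streamly} = 11 + 0.25·13.6 = 14.4.
q_{Vidio} = 30 − 2·13.6 + 14.4 = 17.2.
Profit = (13.6 − 5)·17.2 = 147.92.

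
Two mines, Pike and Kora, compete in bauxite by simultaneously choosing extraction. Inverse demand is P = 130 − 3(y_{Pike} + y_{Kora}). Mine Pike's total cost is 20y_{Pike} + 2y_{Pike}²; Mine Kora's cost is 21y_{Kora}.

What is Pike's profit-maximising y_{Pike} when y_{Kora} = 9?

Mine Pike's profit: π = y_{Pike}(130 − 3(y_{Pike} + y_{Kora})) − 20y_{Pike} − 2y_{Pike}².
∂π/∂y_{Pike} = 110 − 10y_{Pike} − 3y_{Kora} = 0, so y_{Pike} = 11 − 0.3y_{Kora}.
At y_{Kora} = 9: y_{Pike} = 11 − 0.3·9 = 8.3.

8.3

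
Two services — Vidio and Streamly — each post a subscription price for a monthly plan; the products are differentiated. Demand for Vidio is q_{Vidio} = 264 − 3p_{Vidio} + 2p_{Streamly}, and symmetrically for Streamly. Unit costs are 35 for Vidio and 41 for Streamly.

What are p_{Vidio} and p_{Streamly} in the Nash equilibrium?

Vidio's profit: π = (p_{Vidio} − 35)(264 − 3p_{Vidio} + 2p_{Streamly}).
∂π/∂p_{Vidio} = 369 − 6p_{Vidio} + 2p_{Streamly} = 0 ⇒ p_{Vidio} = 61.5 + (1/3)p_{Streamly}.
Similarly p_{Streamly} = 64.5 + (1/3)p_{Vidio}.
Substituting the second reaction function into the first: p_{Vidio} = 61.5 + (1/3)(64.5 + (1/3)p_{Vidio}), which gives (8/9)p_{Vidio} = 83 ⇒ p_{Vidio} = 93.375.
Then p_{Streamly} = 64.5 + (1/3)·93.375 = 95.625.

93.375, 95.625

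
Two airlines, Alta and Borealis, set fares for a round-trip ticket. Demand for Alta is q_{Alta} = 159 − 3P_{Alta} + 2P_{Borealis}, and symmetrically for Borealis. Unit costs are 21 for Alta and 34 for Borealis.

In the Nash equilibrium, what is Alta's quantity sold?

110.8125

Alta's profit: π = (P_{Alta} − 21)(159 − 3P_{Alta} + 2P_{Borealis}).
∂π/∂P_{Alta} = 222 − 6P_{Alta} + 2P_{Borealis} = 0 ⇒ P_{Alta} = 37 + (1/3)P_{Borealis}.
Similarly P_{Borealis} = 43.5 + (1/3)P_{Alta}.
Solving the two reaction functions simultaneously: (1 − (1/3)(1/3))P_{Alta} = 37 + (1/3)·43.5, so (8/9)P_{Alta} = 51.5 and P_{Alta} = 57.9375.
Then P_{Borealis} = 43.5 + (1/3)·57.9375 = 62.8125.
q_{Alta} = 159 − 3·57.9375 + 2·62.8125 = 110.8125.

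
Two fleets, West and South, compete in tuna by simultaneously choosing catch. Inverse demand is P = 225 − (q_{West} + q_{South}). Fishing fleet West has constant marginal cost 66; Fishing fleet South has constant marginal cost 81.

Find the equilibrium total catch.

101

Fishing fleet West's profit: π = q_{West}(225 − (q_{West} + q_{South})) − 66q_{West}.
∂π/∂q_{West} = 159 − 2q_{West} − q_{South} = 0, so q_{West} = 79.5 − 0.5q_{South}.
By the same steps for South: q_{South} = 72 − 0.5q_{West}.
Solving the two reaction functions simultaneously: (1 − (−0.5)(−0.5))q_{West} = 79.5 − 0.5·72, so 0.75q_{West} = 43.5 and q_{West} = 58.
Then q_{South} = 72 − 0.5·58 = 43.
Total catch: 58 + 43 = 101.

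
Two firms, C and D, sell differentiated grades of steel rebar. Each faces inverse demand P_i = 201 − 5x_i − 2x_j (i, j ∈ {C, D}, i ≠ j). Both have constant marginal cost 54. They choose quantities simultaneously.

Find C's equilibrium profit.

Firm C's profit: π = x_C(201 − 5x_C − 2x_D) − 54x_C.
∂π/∂x_C = 147 − 10x_C − 2x_D = 0 ⇒ x_C = 14.7 − 0.2x_D.
Setting x_C = x_D in the reaction function: x_C = 14.7 − 0.2x_C, so x_C = 14.7 / 1.2 = 12.25.
P_C = 201 − 5·12.25 − 2·12.25 = 115.25.
Profit = (115.25 − 54)·12.25 = 750.3125.

750.3125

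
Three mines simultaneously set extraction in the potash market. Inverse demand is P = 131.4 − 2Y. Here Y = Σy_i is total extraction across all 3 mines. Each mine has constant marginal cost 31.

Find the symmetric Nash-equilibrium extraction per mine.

12.55

A representative mine's profit is π_i = y_i(131.4 − 2Y) − 31y_i, with Y = y_i + Σ_{j≠i} y_j.
First-order condition: 100.4 − 4y_i − 2Σ_{j≠i} y_j = 0.
Imposing symmetry (y_j = y for all j) turns Σ_{j≠i} y_j into 2y, so 100.4 = 8y and y = 12.55.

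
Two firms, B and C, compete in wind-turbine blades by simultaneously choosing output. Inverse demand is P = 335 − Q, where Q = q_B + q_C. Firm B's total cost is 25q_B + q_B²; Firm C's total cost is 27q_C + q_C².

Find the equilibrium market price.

211.4

Firm B's profit: π = q_B(335 − (q_B + q_C)) − 25q_B − q_B².
∂π/∂q_B = 310 − 4q_B − q_C = 0, so q_B = 77.5 − 0.25q_C.
By the same steps for C: q_C = 77 − 0.25q_B.
Substituting the second reaction function into the first: q_B = 77.5 − 0.25(77 − 0.25q_B), which gives 0.9375q_B = 58.25 ⇒ q_B = 932/15.
Then q_C = 77 − 0.25·(932/15) = 922/15.
Equilibrium price: P = 335 − 123.6 = 211.4.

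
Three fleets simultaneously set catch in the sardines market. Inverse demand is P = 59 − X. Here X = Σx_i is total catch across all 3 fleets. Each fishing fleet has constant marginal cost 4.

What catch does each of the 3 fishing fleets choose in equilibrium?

A representative fishing fleet's profit is π_i = x_i(59 − X) − 4x_i, with X = x_i + Σ_{j≠i} x_j.
First-order condition: 55 − 2x_i − Σ_{j≠i} x_j = 0.
In a symmetric equilibrium every fishing fleet chooses the same x, so Σ_{j≠i} x_j = 2x. The condition becomes 55 − 4x = 0, giving x = 55/4 = 13.75.

13.75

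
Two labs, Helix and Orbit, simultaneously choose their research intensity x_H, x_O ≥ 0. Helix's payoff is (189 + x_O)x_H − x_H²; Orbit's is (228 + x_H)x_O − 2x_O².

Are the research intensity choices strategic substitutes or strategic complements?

strategic complements

Expanding Helix's payoff: 189x_H + x_Ox_H − x_H².
∂π/∂x_H = 189 + x_O − 2x_H = 0, so x_H = 94.5 + 0.5x_O.
The best-response slope dx_H/dx_O = 0.5 > 0: the reaction function is upward-sloping, so the choices are strategic complements.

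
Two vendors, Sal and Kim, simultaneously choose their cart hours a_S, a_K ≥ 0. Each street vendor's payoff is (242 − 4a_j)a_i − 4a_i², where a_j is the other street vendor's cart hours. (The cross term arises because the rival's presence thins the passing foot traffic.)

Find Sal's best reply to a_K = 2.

29.25

Sal's payoff is (242 − 4a_K)a_S − 4a_S².
∂π/∂a_S = 242 − 4a_K − 8a_S = 0, so a_S = 30.25 − 0.5a_K.
At a_K = 2: a_S = 30.25 − 0.5·2 = 29.25.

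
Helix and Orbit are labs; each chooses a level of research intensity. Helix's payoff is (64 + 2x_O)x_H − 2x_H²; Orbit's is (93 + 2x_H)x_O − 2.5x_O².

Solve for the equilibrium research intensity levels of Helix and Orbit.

Expanding Helix's payoff: 64x_H + 2x_Ox_H − 2x_H².
∂π/∂x_H = 64 + 2x_O − 4x_H = 0, so x_H = 16 + 0.5x_O.
Likewise for Orbit: x_O = 18.6 + 0.4x_H.
Plugging x_O into Helix's best response: x_H = 16 + 0.5(18.6 + 0.4x_H) ⇒ 0.8x_H = 25.3, so x_H = 31.625.
Then x_O = 18.6 + 0.4·31.625 = 31.25.

31.625, 31.25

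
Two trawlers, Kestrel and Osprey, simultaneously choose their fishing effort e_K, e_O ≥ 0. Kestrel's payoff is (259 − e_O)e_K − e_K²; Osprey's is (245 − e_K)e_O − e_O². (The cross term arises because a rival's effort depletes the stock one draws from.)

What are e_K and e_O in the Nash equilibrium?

91, 77

Expanding Kestrel's payoff: 259e_K − e_Oe_K − e_K².
∂π/∂e_K = 259 − e_O − 2e_K = 0, so e_K = 129.5 − 0.5e_O.
Likewise for Osprey: e_O = 122.5 − 0.5e_K.
Substituting the second reaction function into the first: e_K = 129.5 − 0.5(122.5 − 0.5e_K), which gives 0.75e_K = 68.25 ⇒ e_K = 91.
Then e_O = 122.5 − 0.5·91 = 77.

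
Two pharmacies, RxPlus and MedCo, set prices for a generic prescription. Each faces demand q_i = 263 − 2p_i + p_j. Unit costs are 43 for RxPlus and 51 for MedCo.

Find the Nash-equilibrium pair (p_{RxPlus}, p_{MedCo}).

RxPlus's profit: π = (p_{RxPlus} − 43)(263 − 2p_{RxPlus} + p_{MedCo}).
∂π/∂p_{RxPlus} = 349 − 4p_{RxPlus} + p_{MedCo} = 0 ⇒ p_{RxPlus} = 87.25 + 0.25p_{MedCo}.
Similarly p_{MedCo} = 91.25 + 0.25p_{RxPlus}.
Substituting the second reaction function into the first: p_{RxPlus} = 87.25 + 0.25(91.25 + 0.25p_{RxPlus}), which gives 0.9375p_{RxPlus} = 110.0625 ⇒ p_{RxPlus} = 117.4.
Then p_{MedCo} = 91.25 + 0.25·117.4 = 120.6.

117.4, 120.6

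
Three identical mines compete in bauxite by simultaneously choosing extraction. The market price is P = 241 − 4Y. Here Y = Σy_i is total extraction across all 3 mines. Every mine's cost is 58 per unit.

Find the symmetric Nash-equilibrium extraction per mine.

A representative mine's profit is π_i = y_i(241 − 4Y) − 58y_i, with Y = y_i + Σ_{j≠i} y_j.
First-order condition: 183 − 8y_i − 4Σ_{j≠i} y_j = 0.
With identical mines, set every y_j = y: then 183 − 8y − 8y = 0, i.e. y = 183/16 = 11.4375.

11.4375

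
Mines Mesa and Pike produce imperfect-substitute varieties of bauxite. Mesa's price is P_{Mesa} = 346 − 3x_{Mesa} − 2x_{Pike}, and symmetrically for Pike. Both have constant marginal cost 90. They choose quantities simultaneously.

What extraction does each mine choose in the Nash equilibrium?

Mine Mesa's profit: π = x_{Mesa}(346 − 3x_{Mesa} − 2x_{Pike}) − 90x_{Mesa}.
∂π/∂x_{Mesa} = 256 − 6x_{Mesa} − 2x_{Pike} = 0 ⇒ x_{Mesa} = 128/3 − (1/3)x_{Pike}.
The game is symmetric, so in equilibrium x_{Pike} = x_{Mesa}: the reaction function gives (4/3)x_{Mesa} = 128/3, hence x_{Mesa} = 32.

32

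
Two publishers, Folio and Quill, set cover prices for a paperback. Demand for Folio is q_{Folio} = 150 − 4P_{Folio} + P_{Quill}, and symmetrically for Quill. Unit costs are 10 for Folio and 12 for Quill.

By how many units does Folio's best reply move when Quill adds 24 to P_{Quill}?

3

Folio's profit: π = (P_{Folio} − 10)(150 − 4P_{Folio} + P_{Quill}).
∂π/∂P_{Folio} = 190 − 8P_{Folio} + P_{Quill} = 0 ⇒ P_{Folio} = 23.75 + 0.125P_{Quill}.
The reaction-function slope is 0.125, so a 24-unit rise in P_{Quill} moves P_{Folio} by 0.125 × 24 = 3. Folio's best response rises — the actions are strategic complements.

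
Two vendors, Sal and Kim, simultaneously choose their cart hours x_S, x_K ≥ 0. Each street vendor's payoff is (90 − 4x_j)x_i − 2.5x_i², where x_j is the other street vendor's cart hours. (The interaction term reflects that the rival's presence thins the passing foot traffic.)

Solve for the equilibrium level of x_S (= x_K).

Sal's payoff is (90 − 4x_K)x_S − 2.5x_S².
∂π/∂x_S = 90 − 4x_K − 5x_S = 0, so x_S = 18 − 0.8x_K.
The game is symmetric, so in equilibrium x_K = x_S: the reaction function gives 1.8x_S = 18, hence x_S = 10.

10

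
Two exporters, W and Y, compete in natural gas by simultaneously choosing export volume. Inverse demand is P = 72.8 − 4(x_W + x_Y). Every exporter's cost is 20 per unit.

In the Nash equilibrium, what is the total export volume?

Exporter W's profit: π = x_W(72.8 − 4(x_W + x_Y)) − 20x_W.
∂π/∂x_W = 52.8 − 8x_W − 4x_Y = 0, so x_W = 6.6 − 0.5x_Y.
Setting x_W = x_Y in the reaction function: x_W = 6.6 − 0.5x_W, so x_W = 6.6 / 1.5 = 4.4.
Total export volume: 4.4 + 4.4 = 8.8.

8.8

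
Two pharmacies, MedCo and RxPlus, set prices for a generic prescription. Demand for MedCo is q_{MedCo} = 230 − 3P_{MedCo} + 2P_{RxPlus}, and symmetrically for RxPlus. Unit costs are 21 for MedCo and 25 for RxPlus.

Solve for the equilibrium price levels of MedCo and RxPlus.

MedCo's profit: π = (P_{MedCo} − 21)(230 − 3P_{MedCo} + 2P_{RxPlus}).
∂π/∂P_{MedCo} = 293 − 6P_{MedCo} + 2P_{RxPlus} = 0 ⇒ P_{MedCo} = 293/6 + (1/3)P_{RxPlus}.
Similarly P_{RxPlus} = 305/6 + (1/3)P_{MedCo}.
Substituting the second reaction function into the first: P_{MedCo} = 293/6 + (1/3)(305/6 + (1/3)P_{MedCo}), which gives (8/9)P_{MedCo} = 592/9 ⇒ P_{MedCo} = 74.
Then P_{RxPlus} = 305/6 + (1/3)·74 = 75.5.

74, 75.5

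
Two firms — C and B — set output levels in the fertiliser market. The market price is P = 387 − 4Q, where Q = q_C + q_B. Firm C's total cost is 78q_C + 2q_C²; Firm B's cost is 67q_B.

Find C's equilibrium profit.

1332.06

Firm C's profit: π = q_C(387 − 4(q_C + q_B)) − 78q_C − 2q_C².
∂π/∂q_C = 309 − 12q_C − 4q_B = 0, so q_C = 25.75 − (1/3)q_B.
For B: ∂π/∂q_B = 320 − 8q_B − 4q_C = 0 ⇒ q_B = 40 − 0.5q_C.
Solving the two reaction functions simultaneously: (1 − (−1/3)(−0.5))q_C = 25.75 − (1/3)·40, so (5/6)q_C = 149/12 and q_C = 14.9.
Then q_B = 40 − 0.5·14.9 = 32.55.
Price P = 387 − 4·47.45 = 197.2.
C's profit: (197.2 − 78)·14.9 − 2(14.9)² = 1332.06.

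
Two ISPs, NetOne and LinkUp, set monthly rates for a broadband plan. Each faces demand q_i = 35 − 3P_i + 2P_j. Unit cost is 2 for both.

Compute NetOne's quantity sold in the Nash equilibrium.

24.75

NetOne's profit: π = (P_{NetOne} − 2)(35 − 3P_{NetOne} + 2P_{LinkUp}).
∂π/∂P_{NetOne} = 41 − 6P_{NetOne} + 2P_{LinkUp} = 0 ⇒ P_{NetOne} = 41/6 + (1/3)P_{LinkUp}.
By symmetry P_{LinkUp} = P_{NetOne}; substituting into the reaction function, (2/3)P_{NetOne} = 41/6 and P_{NetOne} = 10.25.
q_{NetOne} = 35 − 3·10.25 + 2·10.25 = 24.75.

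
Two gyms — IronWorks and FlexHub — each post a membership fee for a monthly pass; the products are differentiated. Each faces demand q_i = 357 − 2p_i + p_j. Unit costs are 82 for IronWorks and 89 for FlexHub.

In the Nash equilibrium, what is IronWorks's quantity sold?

185.2

IronWorks's profit: π = (p_{IronWorks} − 82)(357 − 2p_{IronWorks} + p_{FlexHub}).
∂π/∂p_{IronWorks} = 521 − 4p_{IronWorks} + p_{FlexHub} = 0 ⇒ p_{IronWorks} = 130.25 + 0.25p_{FlexHub}.
Similarly p_{FlexHub} = 133.75 + 0.25p_{IronWorks}.
Solving the two reaction functions simultaneously: (1 − (0.25)(0.25))p_{IronWorks} = 130.25 + 0.25·133.75, so 0.9375p_{IronWorks} = 163.6875 and p_{IronWorks} = 174.6.
Then p_{FlexHub} = 133.75 + 0.25·174.6 = 177.4.
q_{IronWorks} = 357 − 2·174.6 + 177.4 = 185.2.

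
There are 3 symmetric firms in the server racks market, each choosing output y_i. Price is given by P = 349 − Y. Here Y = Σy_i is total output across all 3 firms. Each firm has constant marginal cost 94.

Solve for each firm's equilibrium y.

63.75

A representative firm's profit is π_i = y_i(349 − Y) − 94y_i, with Y = y_i + Σ_{j≠i} y_j.
First-order condition: 255 − 2y_i − Σ_{j≠i} y_j = 0.
Imposing symmetry (y_j = y for all j) turns Σ_{j≠i} y_j into 2y, so 255 = 4y and y = 63.75.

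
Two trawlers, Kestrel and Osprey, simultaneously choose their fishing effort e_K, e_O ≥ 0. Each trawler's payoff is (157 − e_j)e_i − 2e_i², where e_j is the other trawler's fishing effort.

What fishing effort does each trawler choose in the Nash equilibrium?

Kestrel's payoff is (157 − e_O)e_K − 2e_K².
∂π/∂e_K = 157 − e_O − 4e_K = 0, so e_K = 39.25 − 0.25e_O.
Setting e_K = e_O in the reaction function: e_K = 39.25 − 0.25e_K, so e_K = 39.25 / 1.25 = 31.4.

31.4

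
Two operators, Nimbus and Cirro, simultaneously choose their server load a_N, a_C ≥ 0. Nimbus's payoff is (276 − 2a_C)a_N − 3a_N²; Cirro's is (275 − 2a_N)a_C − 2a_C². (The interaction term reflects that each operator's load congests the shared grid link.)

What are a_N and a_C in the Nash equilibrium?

Expanding Nimbus's payoff: 276a_N − 2a_Ca_N − 3a_N².
∂π/∂a_N = 276 − 2a_C − 6a_N = 0, so a_N = 46 − (1/3)a_C.
Likewise for Cirro: a_C = 68.75 − 0.5a_N.
Solving the two reaction functions simultaneously: (1 − (−1/3)(−0.5))a_N = 46 − (1/3)·68.75, so (5/6)a_N = 277/12 and a_N = 27.7.
Then a_C = 68.75 − 0.5·27.7 = 54.9.

27.7, 54.9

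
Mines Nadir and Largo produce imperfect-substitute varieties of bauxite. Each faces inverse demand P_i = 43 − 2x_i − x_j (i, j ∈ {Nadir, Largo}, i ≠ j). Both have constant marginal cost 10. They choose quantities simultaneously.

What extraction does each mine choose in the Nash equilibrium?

6.6

Mine Nadir's profit: π = x_{Nadir}(43 − 2x_{Nadir} − x_{Largo}) − 10x_{Nadir}.
∂π/∂x_{Nadir} = 33 − 4x_{Nadir} − x_{Largo} = 0 ⇒ x_{Nadir} = 8.25 − 0.25x_{Largo}.
Setting x_{Nadir} = x_{Largo} in the reaction function: x_{Nadir} = 8.25 − 0.25x_{Nadir}, so x_{Nadir} = 8.25 / 1.25 = 6.6.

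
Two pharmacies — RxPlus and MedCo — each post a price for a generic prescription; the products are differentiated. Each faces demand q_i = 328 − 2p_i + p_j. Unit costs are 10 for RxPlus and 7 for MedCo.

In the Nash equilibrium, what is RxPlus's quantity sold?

RxPlus's profit: π = (p_{RxPlus} − 10)(328 − 2p_{RxPlus} + p_{MedCo}).
∂π/∂p_{RxPlus} = 348 − 4p_{RxPlus} + p_{MedCo} = 0 ⇒ p_{RxPlus} = 87 + 0.25p_{MedCo}.
Similarly p_{MedCo} = 85.5 + 0.25p_{RxPlus}.
Plugging p_{MedCo} into RxPlus's best response: p_{RxPlus} = 87 + 0.25(85.5 + 0.25p_{RxPlus}) ⇒ 0.9375p_{RxPlus} = 108.375, so p_{RxPlus} = 115.6.
Then p_{MedCo} = 85.5 + 0.25·115.6 = 114.4.
q_{RxPlus} = 328 − 2·115.6 + 114.4 = 211.2.

211.2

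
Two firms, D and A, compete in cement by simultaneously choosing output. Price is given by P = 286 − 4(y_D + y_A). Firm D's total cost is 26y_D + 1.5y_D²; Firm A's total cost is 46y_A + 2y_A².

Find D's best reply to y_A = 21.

Firm D's profit: π = y_D(286 − 4(y_D + y_A)) − 26y_D − 1.5y_D².
∂π/∂y_D = 260 − 11y_D − 4y_A = 0, so y_D = 260/11 − (4/11)y_A.
At y_A = 21: y_D = 260/11 − (4/11)·21 = 16.

16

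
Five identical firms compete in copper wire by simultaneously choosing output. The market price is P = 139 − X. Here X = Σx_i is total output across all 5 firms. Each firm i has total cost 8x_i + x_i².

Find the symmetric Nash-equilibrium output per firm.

16.375

A representative firm's profit is π_i = x_i(139 − X) − 8x_i − x_i², with X = x_i + Σ_{j≠i} x_j.
First-order condition: 131 − 4x_i − Σ_{j≠i} x_j = 0.
Imposing symmetry (x_j = x for all j) turns Σ_{j≠i} x_j into 4x, so 131 = 8x and x = 16.375.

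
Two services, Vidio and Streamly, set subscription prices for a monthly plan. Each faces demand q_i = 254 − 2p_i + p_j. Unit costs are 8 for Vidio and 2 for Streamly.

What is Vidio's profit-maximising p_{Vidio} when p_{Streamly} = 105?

Vidio's profit: π = (p_{Vidio} − 8)(254 − 2p_{Vidio} + p_{Streamly}).
∂π/∂p_{Vidio} = 270 − 4p_{Vidio} + p_{Streamly} = 0 ⇒ p_{Vidio} = 67.5 + 0.25p_{Streamly}.
At p_{Streamly} = 105: p_{Vidio} = 67.5 + 0.25·105 = 93.75.

93.75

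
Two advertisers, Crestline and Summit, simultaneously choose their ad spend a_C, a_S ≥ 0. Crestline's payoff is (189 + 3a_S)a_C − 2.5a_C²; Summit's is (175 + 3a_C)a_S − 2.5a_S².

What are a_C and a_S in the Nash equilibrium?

91.875, 90.125

Expanding Crestline's payoff: 189a_C + 3a_Sa_C − 2.5a_C².
∂π/∂a_C = 189 + 3a_S − 5a_C = 0, so a_C = 37.8 + 0.6a_S.
Likewise for Summit: a_S = 35 + 0.6a_C.
Plugging a_S into Crestline's best response: a_C = 37.8 + 0.6(35 + 0.6a_C) ⇒ 0.64a_C = 58.8, so a_C = 91.875.
Then a_S = 35 + 0.6·91.875 = 90.125.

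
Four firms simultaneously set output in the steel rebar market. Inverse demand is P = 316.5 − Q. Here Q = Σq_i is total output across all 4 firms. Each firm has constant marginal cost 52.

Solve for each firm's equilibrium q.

A representative firm's profit is π_i = q_i(316.5 − Q) − 52q_i, with Q = q_i + Σ_{j≠i} q_j.
First-order condition: 264.5 − 2q_i − Σ_{j≠i} q_j = 0.
Imposing symmetry (q_j = q for all j) turns Σ_{j≠i} q_j into 3q, so 264.5 = 5q and q = 52.9.

52.9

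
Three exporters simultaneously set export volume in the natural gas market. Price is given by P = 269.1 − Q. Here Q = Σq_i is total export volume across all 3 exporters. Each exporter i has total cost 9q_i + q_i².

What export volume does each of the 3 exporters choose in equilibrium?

43.35

A representative exporter's profit is π_i = q_i(269.1 − Q) − 9q_i − q_i², with Q = q_i + Σ_{j≠i} q_j.
First-order condition: 260.1 − 4q_i − Σ_{j≠i} q_j = 0.
Imposing symmetry (q_j = q for all j) turns Σ_{j≠i} q_j into 2q, so 260.1 = 6q and q = 43.35.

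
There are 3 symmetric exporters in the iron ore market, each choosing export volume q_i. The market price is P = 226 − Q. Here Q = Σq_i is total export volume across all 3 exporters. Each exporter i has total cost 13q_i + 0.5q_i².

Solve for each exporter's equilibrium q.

A representative exporter's profit is π_i = q_i(226 − Q) − 13q_i − 0.5q_i², with Q = q_i + Σ_{j≠i} q_j.
First-order condition: 213 − 3q_i − Σ_{j≠i} q_j = 0.
In a symmetric equilibrium every exporter chooses the same q, so Σ_{j≠i} q_j = 2q. The condition becomes 213 − 5q = 0, giving q = 213/5 = 42.6.

42.6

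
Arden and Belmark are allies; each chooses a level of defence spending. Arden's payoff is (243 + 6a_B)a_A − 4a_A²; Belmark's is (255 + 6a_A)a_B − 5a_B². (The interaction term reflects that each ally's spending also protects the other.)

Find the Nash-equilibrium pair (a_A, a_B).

90, 79.5

Expanding Arden's payoff: 243a_A + 6a_Ba_A − 4a_A².
∂π/∂a_A = 243 + 6a_B − 8a_A = 0, so a_A = 30.375 + 0.75a_B.
Likewise for Belmark: a_B = 25.5 + 0.6a_A.
Solving the two reaction functions simultaneously: (1 − (0.75)(0.6))a_A = 30.375 + 0.75·25.5, so 0.55a_A = 49.5 and a_A = 90.
Then a_B = 25.5 + 0.6·90 = 79.5.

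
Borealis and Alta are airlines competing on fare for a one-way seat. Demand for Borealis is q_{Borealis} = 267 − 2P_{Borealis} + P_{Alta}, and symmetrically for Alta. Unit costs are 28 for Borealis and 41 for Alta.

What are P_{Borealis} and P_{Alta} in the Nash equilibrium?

Borealis's profit: π = (P_{Borealis} − 28)(267 − 2P_{Borealis} + P_{Alta}).
∂π/∂P_{Borealis} = 323 − 4P_{Borealis} + P_{Alta} = 0 ⇒ P_{Borealis} = 80.75 + 0.25P_{Alta}.
Similarly P_{Alta} = 87.25 + 0.25P_{Borealis}.
Substituting the second reaction function into the first: P_{Borealis} = 80.75 + 0.25(87.25 + 0.25P_{Borealis}), which gives 0.9375P_{Borealis} = 102.5625 ⇒ P_{Borealis} = 109.4.
Then P_{Alta} = 87.25 + 0.25·109.4 = 114.6.

109.4, 114.6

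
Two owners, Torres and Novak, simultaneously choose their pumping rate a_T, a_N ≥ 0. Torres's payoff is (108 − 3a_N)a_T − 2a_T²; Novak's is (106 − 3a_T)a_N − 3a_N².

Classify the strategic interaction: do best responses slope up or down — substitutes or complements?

strategic substitutes

Expanding Torres's payoff: 108a_T − 3a_Na_T − 2a_T².
∂π/∂a_T = 108 − 3a_N − 4a_T = 0, so a_T = 27 − 0.75a_N.
The best-response slope da_T/da_N = −0.75 < 0: the reaction function is downward-sloping, so the choices are strategic substitutes.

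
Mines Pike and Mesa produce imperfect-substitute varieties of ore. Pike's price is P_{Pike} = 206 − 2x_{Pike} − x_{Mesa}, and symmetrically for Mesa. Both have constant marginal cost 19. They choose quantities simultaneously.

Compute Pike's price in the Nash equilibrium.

Mine Pike's profit: π = x_{Pike}(206 − 2x_{Pike} − x_{Mesa}) − 19x_{Pike}.
∂π/∂x_{Pike} = 187 − 4x_{Pike} − x_{Mesa} = 0 ⇒ x_{Pike} = 46.75 − 0.25x_{Mesa}.
By symmetry x_{Mesa} = x_{Pike}; substituting into the reaction function, 1.25x_{Pike} = 46.75 and x_{Pike} = 37.4.
P_{Pike} = 206 − 2·37.4 − 37.4 = 93.8.

93.8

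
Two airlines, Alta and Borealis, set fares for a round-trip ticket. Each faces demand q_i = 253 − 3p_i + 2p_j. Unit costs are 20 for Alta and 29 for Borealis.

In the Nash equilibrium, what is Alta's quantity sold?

179.8125

Alta's profit: π = (p_{Alta} − 20)(253 − 3p_{Alta} + 2p_{Borealis}).
∂π/∂p_{Alta} = 313 − 6p_{Alta} + 2p_{Borealis} = 0 ⇒ p_{Alta} = 313/6 + (1/3)p_{Borealis}.
Similarly p_{Borealis} = 170/3 + (1/3)p_{Alta}.
Plugging p_{Borealis} into Alta's best response: p_{Alta} = 313/6 + (1/3)(170/3 + (1/3)p_{Alta}) ⇒ (8/9)p_{Alta} = 1279/18, so p_{Alta} = 79.9375.
Then p_{Borealis} = 170/3 + (1/3)·79.9375 = 83.3125.
q_{Alta} = 253 − 3·79.9375 + 2·83.3125 = 179.8125.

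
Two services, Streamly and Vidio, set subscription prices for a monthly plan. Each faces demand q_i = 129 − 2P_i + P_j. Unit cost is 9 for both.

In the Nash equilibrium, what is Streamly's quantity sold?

80

Streamly's profit: π = (P_{Streamly} − 9)(129 − 2P_{Streamly} + P_{Vidio}).
∂π/∂P_{Streamly} = 147 − 4P_{Streamly} + P_{Vidio} = 0 ⇒ P_{Streamly} = 36.75 + 0.25P_{Vidio}.
Setting P_{Streamly} = P_{Vidio} in the reaction function: P_{Streamly} = 36.75 + 0.25P_{Streamly}, so P_{Streamly} = 36.75 / 0.75 = 49.
q_{Streamly} = 129 − 2·49 + 49 = 80.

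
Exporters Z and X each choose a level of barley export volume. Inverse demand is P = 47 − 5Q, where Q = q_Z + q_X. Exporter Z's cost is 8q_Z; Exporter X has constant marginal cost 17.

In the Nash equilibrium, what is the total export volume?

4.6

Exporter Z's profit: π = q_Z(47 − 5(q_Z + q_X)) − 8q_Z.
∂π/∂q_Z = 39 − 10q_Z − 5q_X = 0, so q_Z = 3.9 − 0.5q_X.
By the same steps for X: q_X = 3 − 0.5q_Z.
Substituting the second reaction function into the first: q_Z = 3.9 − 0.5(3 − 0.5q_Z), which gives 0.75q_Z = 2.4 ⇒ q_Z = 3.2.
Then q_X = 3 − 0.5·3.2 = 1.4.
Total export volume: 3.2 + 1.4 = 4.6.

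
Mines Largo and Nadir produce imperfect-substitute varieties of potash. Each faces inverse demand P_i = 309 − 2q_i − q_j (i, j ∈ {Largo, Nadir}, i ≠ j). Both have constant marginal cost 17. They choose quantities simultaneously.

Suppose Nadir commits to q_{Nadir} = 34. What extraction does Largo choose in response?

Mine Largo's profit: π = q_{Largo}(309 − 2q_{Largo} − q_{Nadir}) − 17q_{Largo}.
∂π/∂q_{Largo} = 292 − 4q_{Largo} − q_{Nadir} = 0 ⇒ q_{Largo} = 73 − 0.25q_{Nadir}.
At q_{Nadir} = 34: q_{Largo} = 73 − 0.25·34 = 64.5.

64.5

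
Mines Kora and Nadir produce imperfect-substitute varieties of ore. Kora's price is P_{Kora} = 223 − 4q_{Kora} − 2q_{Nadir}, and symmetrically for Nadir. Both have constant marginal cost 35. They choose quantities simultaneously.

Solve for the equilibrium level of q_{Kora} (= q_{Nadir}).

Mine Kora's profit: π = q_{Kora}(223 − 4q_{Kora} − 2q_{Nadir}) − 35q_{Kora}.
∂π/∂q_{Kora} = 188 − 8q_{Kora} − 2q_{Nadir} = 0 ⇒ q_{Kora} = 23.5 − 0.25q_{Nadir}.
Setting q_{Kora} = q_{Nadir} in the reaction function: q_{Kora} = 23.5 − 0.25q_{Kora}, so q_{Kora} = 23.5 / 1.25 = 18.8.

18.8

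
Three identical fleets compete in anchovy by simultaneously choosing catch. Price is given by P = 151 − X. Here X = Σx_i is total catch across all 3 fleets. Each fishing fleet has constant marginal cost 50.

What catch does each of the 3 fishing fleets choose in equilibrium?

25.25

A representative fishing fleet's profit is π_i = x_i(151 − X) − 50x_i, with X = x_i + Σ_{j≠i} x_j.
First-order condition: 101 − 2x_i − Σ_{j≠i} x_j = 0.
In a symmetric equilibrium every fishing fleet chooses the same x, so Σ_{j≠i} x_j = 2x. The condition becomes 101 − 4x = 0, giving x = 101/4 = 25.25.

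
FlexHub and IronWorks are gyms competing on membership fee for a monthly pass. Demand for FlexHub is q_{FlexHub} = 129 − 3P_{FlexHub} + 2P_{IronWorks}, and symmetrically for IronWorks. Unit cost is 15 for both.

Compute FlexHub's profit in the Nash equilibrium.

2436.75

FlexHub's profit: π = (P_{FlexHub} − 15)(129 − 3P_{FlexHub} + 2P_{IronWorks}).
∂π/∂P_{FlexHub} = 174 − 6P_{FlexHub} + 2P_{IronWorks} = 0 ⇒ P_{FlexHub} = 29 + (1/3)P_{IronWorks}.
The game is symmetric, so in equilibrium P_{IronWorks} = P_{FlexHub}: the reaction function gives (2/3)P_{FlexHub} = 29, hence P_{FlexHub} = 43.5.
q_{FlexHub} = 129 − 3·43.5 + 2·43.5 = 85.5.
Profit = (43.5 − 15)·85.5 = 2436.75.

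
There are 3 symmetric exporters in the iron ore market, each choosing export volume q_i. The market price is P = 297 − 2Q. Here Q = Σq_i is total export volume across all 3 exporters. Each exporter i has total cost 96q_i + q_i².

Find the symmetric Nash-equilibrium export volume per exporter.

20.1

A representative exporter's profit is π_i = q_i(297 − 2Q) − 96q_i − q_i², with Q = q_i + Σ_{j≠i} q_j.
First-order condition: 201 − 6q_i − 2Σ_{j≠i} q_j = 0.
In a symmetric equilibrium every exporter chooses the same q, so Σ_{j≠i} q_j = 2q. The condition becomes 201 − 10q = 0, giving q = 201/10 = 20.1.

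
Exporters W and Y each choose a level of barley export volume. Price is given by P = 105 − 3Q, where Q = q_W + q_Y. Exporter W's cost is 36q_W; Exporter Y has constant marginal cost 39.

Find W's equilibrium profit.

Exporter W's profit: π = q_W(105 − 3(q_W + q_Y)) − 36q_W.
∂π/∂q_W = 69 − 6q_W − 3q_Y = 0, so q_W = 11.5 − 0.5q_Y.
By the same steps for Y: q_Y = 11 − 0.5q_W.
Solving the two reaction functions simultaneously: (1 − (−0.5)(−0.5))q_W = 11.5 − 0.5·11, so 0.75q_W = 6 and q_W = 8.
Then q_Y = 11 − 0.5·8 = 7.
Price P = 105 − 3·15 = 60.
W's profit: (60 − 36)·8 = 192.

192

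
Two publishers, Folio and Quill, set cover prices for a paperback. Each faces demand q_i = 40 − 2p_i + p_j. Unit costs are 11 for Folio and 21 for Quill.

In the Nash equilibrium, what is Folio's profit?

242

Folio's profit: π = (p_{Folio} − 11)(40 − 2p_{Folio} + p_{Quill}).
∂π/∂p_{Folio} = 62 − 4p_{Folio} + p_{Quill} = 0 ⇒ p_{Folio} = 15.5 + 0.25p_{Quill}.
Similarly p_{Quill} = 20.5 + 0.25p_{Folio}.
Plugging p_{Quill} into Folio's best response: p_{Folio} = 15.5 + 0.25(20.5 + 0.25p_{Folio}) ⇒ 0.9375p_{Folio} = 20.625, so p_{Folio} = 22.
Then p_{Quill} = 20.5 + 0.25·22 = 26.
q_{Folio} = 40 − 2·22 + 26 = 22.
Profit = (22 − 11)·22 = 242.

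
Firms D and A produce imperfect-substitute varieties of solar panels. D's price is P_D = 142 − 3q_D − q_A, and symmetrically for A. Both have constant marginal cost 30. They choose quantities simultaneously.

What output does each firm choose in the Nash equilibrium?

Firm D's profit: π = q_D(142 − 3q_D − q_A) − 30q_D.
∂π/∂q_D = 112 − 6q_D − q_A = 0 ⇒ q_D = 56/3 − (1/6)q_A.
The game is symmetric, so in equilibrium q_A = q_D: the reaction function gives (7/6)q_D = 56/3, hence q_D = 16.

16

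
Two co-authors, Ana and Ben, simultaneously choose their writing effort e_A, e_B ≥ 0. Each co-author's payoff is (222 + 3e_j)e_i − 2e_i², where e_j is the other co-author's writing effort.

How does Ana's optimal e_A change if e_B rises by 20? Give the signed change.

15

Ana's payoff is (222 + 3e_B)e_A − 2e_A².
∂π/∂e_A = 222 + 3e_B − 4e_A = 0, so e_A = 55.5 + 0.75e_B.
The reaction-function slope is 0.75, so a 20-unit rise in e_B moves e_A by 0.75 × 20 = 15. Ana's best response rises — the actions are strategic complements.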